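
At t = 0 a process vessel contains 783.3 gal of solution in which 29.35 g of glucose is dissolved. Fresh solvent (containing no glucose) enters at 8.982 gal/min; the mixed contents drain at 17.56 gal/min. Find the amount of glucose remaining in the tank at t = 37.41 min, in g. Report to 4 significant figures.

9.977 g

Total volume: dV/dt = Q_in − Q_out = -8.57800 gal/min, so V(t) = 783.3 − 8.57800 t and V(37.41) = 462.397 gal.
Solute balance: dm/dt = 0 − Q_out C = −Q_out m/V(t).
Separate: dm/m = −Q_out dt/V(t) ⇒ ln(m/m₀) = −(Q_out/(Q_in−Q_out)) ln(V/V₀).
m = m₀ (V₀/V)^(Q_out/(Q_in−Q_out)) = 29.35 × (783.3/462.397)^(-2.04710) = 9.97702 g.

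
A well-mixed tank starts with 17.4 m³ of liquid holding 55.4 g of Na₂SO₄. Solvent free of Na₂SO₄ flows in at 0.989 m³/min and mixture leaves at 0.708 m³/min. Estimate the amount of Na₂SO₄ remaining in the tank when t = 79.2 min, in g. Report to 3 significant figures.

Let m(t) be the amount of Na₂SO₄. Volume: V(t) = V₀ + (Q_in − Q_out) t = 17.4 + 0.28100 t; V(79.2) = 39.655 m³.
Species balance (pure solvent in): dm/dt = −Q_out · m/V(t).
Separate: dm/m = −Q_out dt/V(t) ⇒ ln(m/m₀) = −(Q_out/(Q_in−Q_out)) ln(V/V₀).
m = m₀ (V₀/V)^(Q_out/(Q_in−Q_out)) = 55.4 × (17.4/39.655)^(2.5196) = 6.9523 g.

6.95 g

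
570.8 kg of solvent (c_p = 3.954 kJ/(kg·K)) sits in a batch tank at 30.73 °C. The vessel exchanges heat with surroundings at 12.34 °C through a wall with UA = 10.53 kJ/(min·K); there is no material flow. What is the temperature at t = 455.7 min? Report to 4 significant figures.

Energy balance: M c_p dT/dt = −UA(T − T_amb).
dT/dt = (T_ss − T)/τ with T_ss = T_amb = 12.3400 °C, τ = M c_p/UA = 570.8·3.954/10.53 = 214.335 min.
This is linear first-order; T(t) = T_ss + (T₀ − T_ss) e^(−t/τ).
T(455.7) = 12.3400 + (18.3900)·0.119300 = 14.5339 °C.

14.53 °C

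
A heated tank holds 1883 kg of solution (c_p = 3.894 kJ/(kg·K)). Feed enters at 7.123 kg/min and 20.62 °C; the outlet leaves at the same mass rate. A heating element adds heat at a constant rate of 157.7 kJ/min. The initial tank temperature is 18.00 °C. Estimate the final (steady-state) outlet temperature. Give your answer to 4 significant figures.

26.31 °C

M c_p dT/dt = ṁ c_p (T_in − T) + Q̇.
At steady state dT/dt = 0 ⇒ T_ss = T_in + Q̇/(ṁ c_p) = 20.62 + 157.7/(7.123·3.894) = 26.3056 °C.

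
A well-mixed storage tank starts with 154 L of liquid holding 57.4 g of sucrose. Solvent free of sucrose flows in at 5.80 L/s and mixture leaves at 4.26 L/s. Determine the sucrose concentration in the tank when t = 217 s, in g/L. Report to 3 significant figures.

0.00483 g/L

Total volume: dV/dt = Q_in − Q_out = 1.5400 L/s, so V(t) = 154 + 1.5400 t and V(217) = 488.18 L.
No sucrose enters, so dm/dt = −Q_out · (m/V).
Separate: dm/m = −Q_out dt/V(t) ⇒ ln(m/m₀) = −(Q_out/(Q_in−Q_out)) ln(V/V₀).
m = m₀ (V₀/V)^(Q_out/(Q_in−Q_out)) = 57.4 × (154/488.18)^(2.7662) = 2.3597 g.
C = m/V = 2.3597/488.18 = 0.0048338 g/L.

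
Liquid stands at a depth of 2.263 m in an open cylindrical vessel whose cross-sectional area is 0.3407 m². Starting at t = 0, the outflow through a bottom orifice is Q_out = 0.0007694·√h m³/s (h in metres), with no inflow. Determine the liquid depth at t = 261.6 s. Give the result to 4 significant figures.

1.462 m

A dh/dt = −Q_out = −0.0007694 √h.
Separate and integrate: 2(√h − √h₀) = −(0.0007694/A) t.
√h = √2.263 − 0.0007694·261.6/(2·0.3407) = 1.50433 − 0.295385 = 1.20894.
h = 1.20894² = 1.46154 m.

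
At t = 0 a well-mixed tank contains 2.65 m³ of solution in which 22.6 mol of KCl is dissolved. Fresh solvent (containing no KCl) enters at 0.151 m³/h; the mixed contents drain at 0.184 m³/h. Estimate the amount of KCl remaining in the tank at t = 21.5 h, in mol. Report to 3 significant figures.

3.98 mol

Let m(t) be the amount of KCl. Volume: V(t) = V₀ + (Q_in − Q_out) t = 2.65 − 0.033000 t; V(21.5) = 1.9405 m³.
Solute balance: dm/dt = 0 − Q_out C = −Q_out m/V(t).
Separate: dm/m = −Q_out dt/V(t) ⇒ ln(m/m₀) = −(Q_out/(Q_in−Q_out)) ln(V/V₀).
m = m₀ (V₀/V)^(Q_out/(Q_in−Q_out)) = 22.6 × (2.65/1.9405)^(-5.5758) = 3.9768 mol.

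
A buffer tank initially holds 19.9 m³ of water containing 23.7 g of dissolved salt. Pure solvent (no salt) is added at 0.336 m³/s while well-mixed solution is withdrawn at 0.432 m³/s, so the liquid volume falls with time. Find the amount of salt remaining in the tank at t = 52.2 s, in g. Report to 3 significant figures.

Total volume: dV/dt = Q_in − Q_out = -0.096000 m³/s, so V(t) = 19.9 − 0.096000 t and V(52.2) = 14.889 m³.
Solute balance: dm/dt = 0 − Q_out C = −Q_out m/V(t).
dm/m = −Q_out dt/(V₀ − 0.096000 t); integrating gives ln(m/m₀) = −(Q_out/(Q_in−Q_out)) ln(V/V₀).
m = m₀ (V₀/V)^(Q_out/(Q_in−Q_out)) = 23.7 × (19.9/14.889)^(-4.5000) = 6.4236 g.

6.42 g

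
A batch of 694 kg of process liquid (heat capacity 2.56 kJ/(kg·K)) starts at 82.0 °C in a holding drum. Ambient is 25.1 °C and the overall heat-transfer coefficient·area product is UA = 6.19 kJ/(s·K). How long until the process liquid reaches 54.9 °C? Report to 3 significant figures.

186 s

Unsteady energy balance on the tank contents: M c_p dT/dt = −UA(T − T_amb).
τ = M c_p/UA = 287.02 s; T_ss = T_amb = 25.100 °C.
T(t) = T_ss + (T₀ − T_ss)e^(−t/τ); set T = 54.9:
t = −τ ln[(T − T_ss)/(T₀ − T_ss)] = −287.02 · ln(0.52373) = 185.64 s.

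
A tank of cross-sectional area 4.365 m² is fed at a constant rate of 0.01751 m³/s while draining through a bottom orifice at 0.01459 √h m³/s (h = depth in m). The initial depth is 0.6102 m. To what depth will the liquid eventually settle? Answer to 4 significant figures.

1.440 m

Mass balance (ρ constant): A dh/dt = Q_in − 0.01459 √h. At steady state dh/dt = 0:
Q_in = 0.01459 √h_ss ⇒ √h_ss = 0.01751/0.01459 = 1.20014.
h_ss = 1.20014² = 1.44033 m. (Since h₀ = 0.6102 m < h_ss, the level will rise toward this value.)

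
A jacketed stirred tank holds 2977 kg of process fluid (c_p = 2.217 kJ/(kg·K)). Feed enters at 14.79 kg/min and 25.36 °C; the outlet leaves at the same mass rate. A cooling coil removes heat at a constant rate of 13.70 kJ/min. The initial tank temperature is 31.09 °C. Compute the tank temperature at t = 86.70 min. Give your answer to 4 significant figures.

28.94 °C

Energy balance: M c_p dT/dt = ṁ c_p (T_in − T) − 13.70.
τ = M/ṁ = 201.285 min; T_ss = T_in − Q̇/(ṁ c_p) = 25.36 − 13.70/(14.79·2.217) = 24.9422 °C.
This is linear first-order; T(t) = T_ss + (T₀ − T_ss) e^(−t/τ).
T(86.70) = 24.9422 + (6.14782)·e^(−86.70/201.285) = 24.9422 + (6.14782)·0.650032 = 28.9385 °C.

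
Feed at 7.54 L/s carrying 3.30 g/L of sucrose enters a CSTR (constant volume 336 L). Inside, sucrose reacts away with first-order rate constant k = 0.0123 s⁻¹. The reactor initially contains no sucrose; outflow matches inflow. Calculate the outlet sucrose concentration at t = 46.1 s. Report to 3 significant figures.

V dC/dt = Q(C_in − C) − k V C.
dC/dt = (Q/V) C_in − (Q/V + k) C; effective rate a = Q/V + k = 0.022440 + 0.0123 = 0.034740 s⁻¹.
C_ss = Q C_in/(Q + kV) = 2.1316 g/L; C(t) = C_ss + (C₀ − C_ss) e^(−a t).
C(46.1) = 2.1316 + (-2.1316)·e^(−0.034740·46.1) = 2.1316 + (-2.1316)·0.20159 = 1.7019 g/L.

1.70 g/L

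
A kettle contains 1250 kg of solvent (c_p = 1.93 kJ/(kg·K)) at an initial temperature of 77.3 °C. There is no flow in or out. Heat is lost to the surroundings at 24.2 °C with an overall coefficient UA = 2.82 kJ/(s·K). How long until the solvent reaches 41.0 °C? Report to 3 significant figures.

Lumped-capacitance energy balance: M c_p dT/dt = UA(T_amb − T).
τ = M c_p/UA = 855.50 s; T_ss = T_amb = 24.200 °C.
T(t) = T_ss + (T₀ − T_ss)e^(−t/τ); set T = 41.0:
t = −τ ln[(T − T_ss)/(T₀ − T_ss)] = −855.50 · ln(0.31638) = 984.50 s.

985 s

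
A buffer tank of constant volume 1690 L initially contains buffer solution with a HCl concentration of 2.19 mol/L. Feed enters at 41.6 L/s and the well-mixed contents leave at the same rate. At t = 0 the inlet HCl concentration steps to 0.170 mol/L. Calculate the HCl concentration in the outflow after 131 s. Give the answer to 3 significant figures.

Unsteady species balance (constant V, well mixed): V dC/dt = Q(C_in − C).
Rewrite as dC/dt + C/τ = C_in/τ, τ = V/Q = 40.625 s.
C approaches C_in exponentially: C(t) = C_in + (C₀ − C_in) e^(−t/τ).
C(131) = 0.170 + (2.19 − 0.170)·e^(−131/40.625) = 0.170 + (2.0200)·0.039771 = 0.25034 mol/L.

0.250 mol/L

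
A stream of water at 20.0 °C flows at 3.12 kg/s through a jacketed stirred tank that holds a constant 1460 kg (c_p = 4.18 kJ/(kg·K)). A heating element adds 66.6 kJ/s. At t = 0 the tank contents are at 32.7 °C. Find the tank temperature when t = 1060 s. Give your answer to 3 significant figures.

First-law balance (no shaft work): M c_p dT/dt = ṁ c_p (T_in − T) + 66.6.
τ = M/ṁ = 467.95 s; T_ss = T_in + Q̇/(ṁ c_p) = 20.0 + 66.6/(3.12·4.18) = 25.107 °C.
Solution: T(t) = T_ss + (T₀ − T_ss) e^(−t/τ).
T(1060) = 25.107 + (7.5933)·e^(−1060/467.95) = 25.107 + (7.5933)·0.10381 = 25.895 °C.

25.9 °C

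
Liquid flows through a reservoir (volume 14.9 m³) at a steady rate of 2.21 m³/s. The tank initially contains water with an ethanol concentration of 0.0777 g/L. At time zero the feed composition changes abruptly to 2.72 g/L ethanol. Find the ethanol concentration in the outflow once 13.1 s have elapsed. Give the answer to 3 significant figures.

Transient balance on the dissolved component: V dC/dt = Q(C_in − C).
Time constant τ = V/Q = 14.9/2.21 = 6.7421 s.
This is linear first-order; C(t) = C_in + (C₀ − C_in) e^(−t/τ).
C(13.1) = 2.72 + (0.0777 − 2.72)·e^(−13.1/6.7421) = 2.72 + (-2.6423)·0.14327 = 2.3414 g/L.

2.34 g/L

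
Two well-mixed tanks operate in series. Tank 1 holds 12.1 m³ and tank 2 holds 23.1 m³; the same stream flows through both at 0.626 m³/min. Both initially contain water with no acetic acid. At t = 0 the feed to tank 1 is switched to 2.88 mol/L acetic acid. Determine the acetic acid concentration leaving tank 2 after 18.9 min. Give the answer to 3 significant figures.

0.448 mol/L

Species balance on tank i: dCᵢ/dt = (Cᵢ₋₁ − Cᵢ)/τᵢ with τᵢ = Vᵢ/Q.
τ₁ = 12.1/0.626 = 19.329 min; τ₂ = 23.1/0.626 = 36.901 min.
Solving the cascade with C₁(0)=C₂(0)=0 gives C₂(t) = C_in[1 − (τ₁ e^(−t/τ₁) − τ₂ e^(−t/τ₂))/(τ₁ − τ₂)].
At t = 18.9: e^(−t/τ₁) = 0.37614, e^(−t/τ₂) = 0.59919.
C₂ = 2.88·[1 − (19.329·0.37614 − 36.901·0.59919)/(-17.572)] = 2.88·0.15546 = 0.44772 mol/L.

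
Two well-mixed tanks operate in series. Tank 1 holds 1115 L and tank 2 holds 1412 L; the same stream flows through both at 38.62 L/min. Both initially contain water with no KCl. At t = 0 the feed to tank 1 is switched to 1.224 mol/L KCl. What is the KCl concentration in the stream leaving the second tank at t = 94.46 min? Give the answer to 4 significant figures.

0.9590 mol/L

Species balance on tank i: dCᵢ/dt = (Cᵢ₋₁ − Cᵢ)/τᵢ with τᵢ = Vᵢ/Q.
τ₁ = 1115/38.62 = 28.8711 min; τ₂ = 1412/38.62 = 36.5614 min.
Tank 1: C₁ = C_in(1 − e^(−t/τ₁)). Tank 2 (τ₁ ≠ τ₂): C₂ = C_in[1 − (τ₁ e^(−t/τ₁) − τ₂ e^(−t/τ₂))/(τ₁ − τ₂)].
At t = 94.46: e^(−t/τ₁) = 0.0379385, e^(−t/τ₂) = 0.0755016.
C₂ = 1.224·[1 − (28.8711·0.0379385 − 36.5614·0.0755016)/(-7.69032)] = 1.224·0.783479 = 0.958978 mol/L.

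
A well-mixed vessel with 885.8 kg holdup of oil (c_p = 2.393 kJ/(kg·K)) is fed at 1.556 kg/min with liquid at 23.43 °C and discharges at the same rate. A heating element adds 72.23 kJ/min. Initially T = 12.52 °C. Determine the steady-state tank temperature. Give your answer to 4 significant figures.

M c_p dT/dt = ṁ c_p (T_in − T) + Q̇.
At steady state dT/dt = 0 ⇒ T_ss = T_in + Q̇/(ṁ c_p) = 23.43 + 72.23/(1.556·2.393) = 42.8284 °C.

42.83 °C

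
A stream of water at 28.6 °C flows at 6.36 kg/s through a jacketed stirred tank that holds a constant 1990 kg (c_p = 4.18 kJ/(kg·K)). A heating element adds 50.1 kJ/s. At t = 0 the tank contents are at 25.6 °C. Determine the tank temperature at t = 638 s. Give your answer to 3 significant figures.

M c_p dT/dt = ṁ c_p (T_in − T) + Q̇.
τ = M/ṁ = 312.89 s; T_ss = T_in + Q̇/(ṁ c_p) = 28.6 + 50.1/(6.36·4.18) = 30.485 °C.
T approaches T_ss exponentially: T(t) = T_ss + (T₀ − T_ss) e^(−t/τ).
T(638) = 30.485 + (-4.8845)·e^(−638/312.89) = 30.485 + (-4.8845)·0.13015 = 29.849 °C.

29.8 °C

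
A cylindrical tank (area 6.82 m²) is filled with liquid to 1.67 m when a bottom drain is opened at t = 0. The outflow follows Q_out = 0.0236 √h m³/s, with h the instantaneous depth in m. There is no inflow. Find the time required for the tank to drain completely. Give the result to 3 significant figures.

747 s

A dh/dt = −Q_out = −0.0236 √h.
∫ h^(−1/2) dh = −(0.0236/A) ∫ dt, giving 2√h = 2√h₀ − (0.0236/A) t.
Tank is empty when √h = 0: t_empty = 2A√h₀/0.0236.
t_empty = 2·6.82·√1.67/0.0236 = 13.640·1.2923/0.0236 = 746.90 s.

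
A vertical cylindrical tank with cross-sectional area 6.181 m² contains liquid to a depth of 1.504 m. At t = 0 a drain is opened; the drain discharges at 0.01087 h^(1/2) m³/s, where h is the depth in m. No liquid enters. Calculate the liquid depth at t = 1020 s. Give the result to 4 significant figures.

0.1086 m

A dh/dt = −Q_out = −0.01087 √h.
∫ h^(−1/2) dh = −(0.01087/A) ∫ dt, giving 2√h = 2√h₀ − (0.01087/A) t.
√h = √1.504 − 0.01087·1020/(2·6.181) = 1.22638 − 0.896894 = 0.329483.
h = 0.329483² = 0.108559 m.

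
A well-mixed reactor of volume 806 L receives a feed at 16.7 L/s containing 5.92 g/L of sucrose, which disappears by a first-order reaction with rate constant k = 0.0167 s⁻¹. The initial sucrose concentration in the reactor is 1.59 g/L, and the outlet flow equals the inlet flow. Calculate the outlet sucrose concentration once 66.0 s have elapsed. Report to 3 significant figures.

V dC/dt = Q(C_in − C) − k V C.
dC/dt = (Q/V) C_in − (Q/V + k) C; effective rate a = Q/V + k = 0.020720 + 0.0167 = 0.037420 s⁻¹.
C_ss = Q C_in/(Q + kV) = 3.2780 g/L; C(t) = C_ss + (C₀ − C_ss) e^(−a t).
C(66.0) = 3.2780 + (-1.6880)·e^(−0.037420·66.0) = 3.2780 + (-1.6880)·0.084611 = 3.1351 g/L.

3.14 g/L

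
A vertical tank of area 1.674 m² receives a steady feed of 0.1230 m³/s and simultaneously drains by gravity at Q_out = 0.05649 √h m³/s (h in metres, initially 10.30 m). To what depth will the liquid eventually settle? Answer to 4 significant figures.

Mass balance (ρ constant): A dh/dt = Q_in − 0.05649 √h. At steady state dh/dt = 0:
Q_in = 0.05649 √h_ss ⇒ √h_ss = 0.1230/0.05649 = 2.17738.
h_ss = 2.17738² = 4.74097 m. (Since h₀ = 10.30 m > h_ss, the level will fall toward this value.)

4.741 m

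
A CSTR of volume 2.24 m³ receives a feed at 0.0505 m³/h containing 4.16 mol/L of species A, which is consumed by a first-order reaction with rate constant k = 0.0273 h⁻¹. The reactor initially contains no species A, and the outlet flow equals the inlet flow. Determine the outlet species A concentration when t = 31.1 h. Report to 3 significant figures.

Species balance: V dC/dt = Q C_in − Q C − k V C.
dC/dt = (Q/V) C_in − (Q/V + k) C; effective rate a = Q/V + k = 0.022545 + 0.0273 = 0.049845 h⁻¹.
C_ss = Q C_in/(Q + kV) = 1.8816 mol/L; C(t) = C_ss + (C₀ − C_ss) e^(−a t).
C(31.1) = 1.8816 + (-1.8816)·e^(−0.049845·31.1) = 1.8816 + (-1.8816)·0.21221 = 1.4823 mol/L.

1.48 mol/L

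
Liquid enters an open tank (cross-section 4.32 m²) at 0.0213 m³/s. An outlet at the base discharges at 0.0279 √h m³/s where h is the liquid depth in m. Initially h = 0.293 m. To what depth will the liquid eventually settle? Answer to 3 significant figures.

0.583 m

Level balance: A dh/dt = 0.0213 − 0.0279 √h. Setting dh/dt = 0:
Q_in = 0.0279 √h_ss ⇒ √h_ss = 0.0213/0.0279 = 0.76344.
h_ss = 0.76344² = 0.58284 m. (Since h₀ = 0.293 m < h_ss, the level will rise toward this value.)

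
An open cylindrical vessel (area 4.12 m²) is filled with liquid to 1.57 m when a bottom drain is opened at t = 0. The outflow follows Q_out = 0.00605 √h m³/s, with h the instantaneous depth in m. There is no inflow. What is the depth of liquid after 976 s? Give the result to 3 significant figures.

A dh/dt = −Q_out = −0.00605 √h.
Separate and integrate: 2(√h − √h₀) = −(0.00605/A) t.
√h = √1.57 − 0.00605·976/(2·4.12) = 1.2530 − 0.71660 = 0.53639.
h = 0.53639² = 0.28772 m.

0.288 m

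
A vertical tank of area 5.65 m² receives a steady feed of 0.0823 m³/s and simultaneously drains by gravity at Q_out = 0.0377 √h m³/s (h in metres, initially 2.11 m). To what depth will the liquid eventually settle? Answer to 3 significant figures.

4.77 m

Accumulation of liquid (constant cross-section A): A dh/dt = Q_in − 0.0377 √h. At steady state dh/dt = 0:
Q_in = 0.0377 √h_ss ⇒ √h_ss = 0.0823/0.0377 = 2.1830.
h_ss = 2.1830² = 4.7656 m. (Since h₀ = 2.11 m < h_ss, the level will rise toward this value.)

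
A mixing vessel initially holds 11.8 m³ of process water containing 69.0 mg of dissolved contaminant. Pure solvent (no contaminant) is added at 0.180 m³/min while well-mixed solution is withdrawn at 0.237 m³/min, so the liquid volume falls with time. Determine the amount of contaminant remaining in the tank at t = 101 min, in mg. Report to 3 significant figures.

Let m(t) be the amount of contaminant. Volume: V(t) = V₀ + (Q_in − Q_out) t = 11.8 − 0.057000 t; V(101) = 6.0430 m³.
No contaminant enters, so dm/dt = −Q_out · (m/V).
Separate: dm/m = −Q_out dt/V(t) ⇒ ln(m/m₀) = −(Q_out/(Q_in−Q_out)) ln(V/V₀).
m = m₀ (V₀/V)^(Q_out/(Q_in−Q_out)) = 69.0 × (11.8/6.0430)^(-4.1579) = 4.2701 mg.

4.27 mg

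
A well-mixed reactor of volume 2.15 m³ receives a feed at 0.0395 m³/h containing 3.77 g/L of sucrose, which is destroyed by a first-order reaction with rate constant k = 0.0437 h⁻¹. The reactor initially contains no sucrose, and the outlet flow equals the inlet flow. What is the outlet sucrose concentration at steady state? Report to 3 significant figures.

Accumulation = in − out − consumed: V dC/dt = Q C_in − Q C − k V C.
At steady state: 0 = Q C_in − (Q + kV) C_ss, so C_ss = Q C_in/(Q + kV).
C_ss = 0.0395·3.77/(0.0395 + 0.0437·2.15) = 0.14891/0.13345 = 1.1158 g/L.

1.12 g/L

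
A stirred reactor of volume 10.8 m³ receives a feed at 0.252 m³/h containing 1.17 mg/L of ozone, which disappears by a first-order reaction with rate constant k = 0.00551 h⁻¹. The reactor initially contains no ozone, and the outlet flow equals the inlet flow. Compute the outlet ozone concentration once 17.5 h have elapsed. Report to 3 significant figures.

Accumulation = in − out − consumed: V dC/dt = Q C_in − Q C − k V C.
dC/dt = (Q/V) C_in − (Q/V + k) C; effective rate a = Q/V + k = 0.023333 + 0.00551 = 0.028843 h⁻¹.
C_ss = Q C_in/(Q + kV) = 0.94649 mg/L; C(t) = C_ss + (C₀ − C_ss) e^(−a t).
C(17.5) = 0.94649 + (-0.94649)·e^(−0.028843·17.5) = 0.94649 + (-0.94649)·0.60365 = 0.37514 mg/L.

0.375 mg/L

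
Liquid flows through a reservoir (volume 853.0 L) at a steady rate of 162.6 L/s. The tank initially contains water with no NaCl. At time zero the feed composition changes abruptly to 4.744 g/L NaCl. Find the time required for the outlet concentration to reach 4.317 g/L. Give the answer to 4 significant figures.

Species balance: V dC/dt = Q(C_in − C) ⇒ τ = V/Q = 5.24600 s.
C(t) = C_in + (C₀ − C_in) e^(−t/τ). Set C = 4.317 and solve for t:
e^(−t/τ) = (C − C_in)/(C₀ − C_in) = (4.317 − 4.744)/(0 − 4.744) = 0.0900084
t = −τ ln(…) = 5.24600 × 2.40785 = 12.6316 s.

12.63 s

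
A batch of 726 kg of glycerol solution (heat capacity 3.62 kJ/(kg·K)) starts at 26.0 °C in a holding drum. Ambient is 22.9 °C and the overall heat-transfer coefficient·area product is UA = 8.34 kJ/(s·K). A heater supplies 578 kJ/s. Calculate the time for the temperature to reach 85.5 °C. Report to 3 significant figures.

722 s

M c_p dT/dt = −UA(T − T_amb) + Q̇.
τ = M c_p/UA = 315.12 s; T_ss = T_amb + Q̇/UA = 22.9 + 578/8.34 = 92.205 °C.
T(t) = T_ss + (T₀ − T_ss)e^(−t/τ); set T = 85.5:
t = −τ ln[(T − T_ss)/(T₀ − T_ss)] = −315.12 · ln(0.10127) = 721.62 s.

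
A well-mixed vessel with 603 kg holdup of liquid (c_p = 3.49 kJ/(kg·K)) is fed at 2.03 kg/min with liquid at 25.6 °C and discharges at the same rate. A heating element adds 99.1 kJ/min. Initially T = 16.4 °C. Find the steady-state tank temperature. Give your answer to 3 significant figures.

39.6 °C

Energy balance: M c_p dT/dt = ṁ c_p (T_in − T) + 99.1.
At steady state dT/dt = 0 ⇒ T_ss = T_in + Q̇/(ṁ c_p) = 25.6 + 99.1/(2.03·3.49) = 39.588 °C.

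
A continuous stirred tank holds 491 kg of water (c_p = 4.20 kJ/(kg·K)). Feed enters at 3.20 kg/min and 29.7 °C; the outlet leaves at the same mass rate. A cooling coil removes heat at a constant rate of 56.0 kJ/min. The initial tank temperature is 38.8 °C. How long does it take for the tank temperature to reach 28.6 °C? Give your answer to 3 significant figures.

M c_p dT/dt = ṁ c_p (T_in − T) − Q̇.
τ = M/ṁ = 153.44 min; T_ss = T_in − Q̇/(ṁ c_p) = 25.533 °C.
T(t) = T_ss + (T₀ − T_ss) e^(−t/τ). Set T = 28.6:
e^(−t/τ) = (28.6 − 25.533)/(38.8 − 25.533) = 0.23116
t = −153.44 · ln(0.23116) = 224.73 min.

225 min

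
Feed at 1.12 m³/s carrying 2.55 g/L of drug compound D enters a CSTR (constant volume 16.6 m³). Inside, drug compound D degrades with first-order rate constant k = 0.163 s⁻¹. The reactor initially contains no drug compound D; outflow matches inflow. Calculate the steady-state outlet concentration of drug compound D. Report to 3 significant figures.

0.747 g/L

V dC/dt = Q(C_in − C) − k V C.
Steady state (dC/dt = 0): C_ss = Q C_in/(Q + kV) = C_in/(1 + kV/Q).
C_ss = 1.12·2.55/(1.12 + 0.163·16.6) = 2.8560/3.8258 = 0.74651 g/L.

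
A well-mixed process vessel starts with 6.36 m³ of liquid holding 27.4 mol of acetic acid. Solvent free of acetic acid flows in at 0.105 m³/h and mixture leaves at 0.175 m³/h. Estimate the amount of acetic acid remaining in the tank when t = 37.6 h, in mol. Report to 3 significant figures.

7.21 mol

Let m(t) be the amount of acetic acid. Volume: V(t) = V₀ + (Q_in − Q_out) t = 6.36 − 0.070000 t; V(37.6) = 3.7280 m³.
No acetic acid enters, so dm/dt = −Q_out · (m/V).
Separate: dm/m = −Q_out dt/V(t) ⇒ ln(m/m₀) = −(Q_out/(Q_in−Q_out)) ln(V/V₀).
m = m₀ (V₀/V)^(Q_out/(Q_in−Q_out)) = 27.4 × (6.36/3.7280)^(-2.5000) = 7.2077 mol.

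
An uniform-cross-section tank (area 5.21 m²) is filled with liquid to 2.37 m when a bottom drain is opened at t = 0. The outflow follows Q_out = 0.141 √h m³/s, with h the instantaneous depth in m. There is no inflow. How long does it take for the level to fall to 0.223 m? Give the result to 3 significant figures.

A dh/dt = −Q_out = −0.141 √h.
Separate and integrate: 2(√h − √h₀) = −(0.141/A) t.
t = 2A(√h₀ − √h)/0.141 = 2·5.21·(√2.37 − √0.223)/0.141
  = 10.420 × (1.5395 − 0.47223) / 0.141 = 78.871 s.

78.9 s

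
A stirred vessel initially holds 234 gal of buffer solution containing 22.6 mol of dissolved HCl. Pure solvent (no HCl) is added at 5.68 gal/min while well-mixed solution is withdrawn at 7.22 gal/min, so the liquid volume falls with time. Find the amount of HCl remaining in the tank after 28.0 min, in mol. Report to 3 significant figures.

Total volume: dV/dt = Q_in − Q_out = -1.5400 gal/min, so V(t) = 234 − 1.5400 t and V(28.0) = 190.88 gal.
Solute balance: dm/dt = 0 − Q_out C = −Q_out m/V(t).
Separate: dm/m = −Q_out dt/V(t) ⇒ ln(m/m₀) = −(Q_out/(Q_in−Q_out)) ln(V/V₀).
m = m₀ (V₀/V)^(Q_out/(Q_in−Q_out)) = 22.6 × (234/190.88)^(-4.6883) = 8.6976 mol.

8.70 mol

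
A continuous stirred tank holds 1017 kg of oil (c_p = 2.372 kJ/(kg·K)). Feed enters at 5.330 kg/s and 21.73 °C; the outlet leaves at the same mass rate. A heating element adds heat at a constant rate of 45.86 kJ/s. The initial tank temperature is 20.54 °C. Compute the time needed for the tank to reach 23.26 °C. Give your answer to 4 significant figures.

158.7 s

M c_p dT/dt = ṁ c_p (T_in − T) + Q̇.
τ = M/ṁ = 190.807 s; T_ss = T_in + Q̇/(ṁ c_p) = 25.3574 °C.
T(t) = T_ss + (T₀ − T_ss) e^(−t/τ). Set T = 23.26:
e^(−t/τ) = (23.26 − 25.3574)/(20.54 − 25.3574) = 0.435377
t = −190.807 · ln(0.435377) = 158.664 s.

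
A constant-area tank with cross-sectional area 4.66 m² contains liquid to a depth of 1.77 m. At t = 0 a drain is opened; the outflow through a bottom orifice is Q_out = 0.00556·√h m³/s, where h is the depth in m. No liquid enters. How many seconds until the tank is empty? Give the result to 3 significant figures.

2230 s

With no inflow, A dh/dt = −0.00556 √h.
This is separable: 2 d(√h)/dt = −0.00556/A, so √h = √h₀ − (0.00556/(2A)) t.
Tank is empty when √h = 0: t_empty = 2A√h₀/0.00556.
t_empty = 2·4.66·√1.77/0.00556 = 9.3200·1.3304/0.00556 = 2230.1 s.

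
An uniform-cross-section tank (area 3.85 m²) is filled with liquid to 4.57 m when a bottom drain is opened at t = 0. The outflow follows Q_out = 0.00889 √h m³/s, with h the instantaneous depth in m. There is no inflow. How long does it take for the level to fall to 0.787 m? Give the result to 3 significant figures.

1080 s

With no inflow, A dh/dt = −0.00889 √h.
Separate and integrate: 2(√h − √h₀) = −(0.00889/A) t.
t = 2A(√h₀ − √h)/0.00889 = 2·3.85·(√4.57 − √0.787)/0.00889
  = 7.7000 × (2.1378 − 0.88713) / 0.00889 = 1083.2 s.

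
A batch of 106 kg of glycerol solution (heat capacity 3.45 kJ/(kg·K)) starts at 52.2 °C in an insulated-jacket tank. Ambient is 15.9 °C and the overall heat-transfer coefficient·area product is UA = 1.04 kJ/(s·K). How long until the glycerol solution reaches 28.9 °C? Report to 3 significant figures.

361 s

M c_p dT/dt = −UA(T − T_amb).
τ = M c_p/UA = 351.63 s; T_ss = T_amb = 15.900 °C.
T(t) = T_ss + (T₀ − T_ss)e^(−t/τ); set T = 28.9:
t = −τ ln[(T − T_ss)/(T₀ − T_ss)] = −351.63 · ln(0.35813) = 361.08 s.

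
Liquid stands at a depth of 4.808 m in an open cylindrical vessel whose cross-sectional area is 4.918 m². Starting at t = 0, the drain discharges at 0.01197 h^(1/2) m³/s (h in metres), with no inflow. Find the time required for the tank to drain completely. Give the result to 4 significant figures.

1802 s

A dh/dt = −Q_out = −0.01197 √h.
Separate and integrate: 2(√h − √h₀) = −(0.01197/A) t.
Tank is empty when √h = 0: t_empty = 2A√h₀/0.01197.
t_empty = 2·4.918·√4.808/0.01197 = 9.83600·2.19272/0.01197 = 1801.80 s.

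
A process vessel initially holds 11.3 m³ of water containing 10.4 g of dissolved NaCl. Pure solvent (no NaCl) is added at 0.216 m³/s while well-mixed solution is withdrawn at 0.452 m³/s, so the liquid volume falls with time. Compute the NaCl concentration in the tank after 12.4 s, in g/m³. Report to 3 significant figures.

0.700 g/m³

Let m(t) be the amount of NaCl. Volume: V(t) = V₀ + (Q_in − Q_out) t = 11.3 − 0.23600 t; V(12.4) = 8.3736 m³.
No NaCl enters, so dm/dt = −Q_out · (m/V).
Separate: dm/m = −Q_out dt/V(t) ⇒ ln(m/m₀) = −(Q_out/(Q_in−Q_out)) ln(V/V₀).
m = m₀ (V₀/V)^(Q_out/(Q_in−Q_out)) = 10.4 × (11.3/8.3736)^(-1.9153) = 5.8578 g.
C = m/V = 5.8578/8.3736 = 0.69955 g/m³.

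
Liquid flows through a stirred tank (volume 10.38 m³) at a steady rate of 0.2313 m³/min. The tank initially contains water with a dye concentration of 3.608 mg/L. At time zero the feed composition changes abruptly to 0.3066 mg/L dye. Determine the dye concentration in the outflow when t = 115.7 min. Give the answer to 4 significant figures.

0.5572 mg/L

Species balance on the tank: V dC/dt = Q(C_in − C).
So dC/dt = (C_in − C)/τ with τ = V/Q = 10.38/0.2313 = 44.8768 min.
This is linear first-order; C(t) = C_in + (C₀ − C_in) e^(−t/τ).
C(115.7) = 0.3066 + (3.608 − 0.3066)·e^(−115.7/44.8768) = 0.3066 + (3.30140)·0.0759128 = 0.557218 mg/L.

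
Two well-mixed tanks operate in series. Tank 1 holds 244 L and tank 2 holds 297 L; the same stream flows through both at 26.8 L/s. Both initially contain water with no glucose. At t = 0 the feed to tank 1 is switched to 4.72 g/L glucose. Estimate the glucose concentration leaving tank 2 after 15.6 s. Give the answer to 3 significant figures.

2.16 g/L

Time constants: τᵢ = Vᵢ/Q for each well-mixed tank.
τ₁ = 244/26.8 = 9.1045 s; τ₂ = 297/26.8 = 11.082 s.
Tank 1: C₁ = C_in(1 − e^(−t/τ₁)). Tank 2 (τ₁ ≠ τ₂): C₂ = C_in[1 − (τ₁ e^(−t/τ₁) − τ₂ e^(−t/τ₂))/(τ₁ − τ₂)].
At t = 15.6: e^(−t/τ₁) = 0.18024, e^(−t/τ₂) = 0.24471.
C₂ = 4.72·[1 − (9.1045·0.18024 − 11.082·0.24471)/(-1.9776)] = 4.72·0.45850 = 2.1641 g/L.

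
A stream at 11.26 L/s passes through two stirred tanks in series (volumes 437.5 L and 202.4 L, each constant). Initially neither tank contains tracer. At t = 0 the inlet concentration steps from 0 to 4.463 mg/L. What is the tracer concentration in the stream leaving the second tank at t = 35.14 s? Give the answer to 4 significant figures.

Time constants: τᵢ = Vᵢ/Q for each well-mixed tank.
τ₁ = 437.5/11.26 = 38.8544 s; τ₂ = 202.4/11.26 = 17.9751 s.
Tank 1: C₁ = C_in(1 − e^(−t/τ₁)). Tank 2 (τ₁ ≠ τ₂): C₂ = C_in[1 − (τ₁ e^(−t/τ₁) − τ₂ e^(−t/τ₂))/(τ₁ − τ₂)].
At t = 35.14: e^(−t/τ₁) = 0.404783, e^(−t/τ₂) = 0.141575.
C₂ = 4.463·[1 − (38.8544·0.404783 − 17.9751·0.141575)/(20.8792)] = 4.463·0.368618 = 1.64514 mg/L.

1.645 mg/L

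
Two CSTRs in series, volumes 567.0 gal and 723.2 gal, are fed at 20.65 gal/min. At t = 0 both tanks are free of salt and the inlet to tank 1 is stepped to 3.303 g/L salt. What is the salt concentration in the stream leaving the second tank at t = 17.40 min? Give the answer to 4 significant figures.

Each tank obeys Vᵢ dCᵢ/dt = Q(Cᵢ₋₁ − Cᵢ), so τᵢ = Vᵢ/Q.
τ₁ = 567.0/20.65 = 27.4576 min; τ₂ = 723.2/20.65 = 35.0218 min.
Solving the cascade with C₁(0)=C₂(0)=0 gives C₂(t) = C_in[1 − (τ₁ e^(−t/τ₁) − τ₂ e^(−t/τ₂))/(τ₁ − τ₂)].
At t = 17.40: e^(−t/τ₁) = 0.530623, e^(−t/τ₂) = 0.608454.
C₂ = 3.303·[1 − (27.4576·0.530623 − 35.0218·0.608454)/(-7.56416)] = 3.303·0.109021 = 0.360096 g/L.

0.3601 g/L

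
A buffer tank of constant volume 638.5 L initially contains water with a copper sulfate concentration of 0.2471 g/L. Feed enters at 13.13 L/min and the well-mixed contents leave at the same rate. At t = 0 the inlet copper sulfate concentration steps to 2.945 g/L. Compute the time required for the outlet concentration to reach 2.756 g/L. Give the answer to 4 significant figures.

129.3 min

Transient balance on the dissolved component: V dC/dt = Q(C_in − C), so τ = V/Q = 48.6291 min.
C(t) = C_in + (C₀ − C_in) e^(−t/τ). Set C = 2.756 and solve for t:
e^(−t/τ) = (C − C_in)/(C₀ − C_in) = (2.756 − 2.945)/(0.2471 − 2.945) = 0.0700545
t = −τ ln(…) = 48.6291 × 2.65848 = 129.280 min.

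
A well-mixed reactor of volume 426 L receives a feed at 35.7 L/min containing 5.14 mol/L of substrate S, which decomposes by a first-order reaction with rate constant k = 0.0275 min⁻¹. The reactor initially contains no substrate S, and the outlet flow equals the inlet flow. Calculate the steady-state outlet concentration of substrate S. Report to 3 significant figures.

Accumulation = in − out − consumed: V dC/dt = Q C_in − Q C − k V C.
Steady state (dC/dt = 0): C_ss = Q C_in/(Q + kV) = C_in/(1 + kV/Q).
C_ss = 35.7·5.14/(35.7 + 0.0275·426) = 183.50/47.415 = 3.8700 mol/L.

3.87 mol/L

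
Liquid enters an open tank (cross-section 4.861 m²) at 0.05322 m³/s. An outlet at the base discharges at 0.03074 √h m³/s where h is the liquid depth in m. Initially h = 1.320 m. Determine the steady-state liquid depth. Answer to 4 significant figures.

A dh/dt = Q_in − 0.03074 √h. Steady state requires inflow = outflow:
Q_in = 0.03074 √h_ss ⇒ √h_ss = 0.05322/0.03074 = 1.73129.
h_ss = 1.73129² = 2.99738 m. (Since h₀ = 1.320 m < h_ss, the level will rise toward this value.)

2.997 m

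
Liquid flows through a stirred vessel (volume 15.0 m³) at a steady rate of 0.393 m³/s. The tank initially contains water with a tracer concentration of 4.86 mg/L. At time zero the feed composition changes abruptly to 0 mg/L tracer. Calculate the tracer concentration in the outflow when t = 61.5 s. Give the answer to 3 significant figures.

Transient balance on the dissolved component: V dC/dt = Q(C_in − C).
Rewrite as dC/dt + C/τ = C_in/τ, τ = V/Q = 38.168 s.
This is linear first-order; C(t) = C_in + (C₀ − C_in) e^(−t/τ).
C(61.5) = 0 + (4.86 − 0)·e^(−61.5/38.168) = 0 + (4.8600)·0.19963 = 0.97019 mg/L.

0.970 mg/L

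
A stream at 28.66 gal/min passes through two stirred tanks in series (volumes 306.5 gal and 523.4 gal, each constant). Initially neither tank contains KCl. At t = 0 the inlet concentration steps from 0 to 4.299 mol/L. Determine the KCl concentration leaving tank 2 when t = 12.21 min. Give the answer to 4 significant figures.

Time constants: τᵢ = Vᵢ/Q for each well-mixed tank.
τ₁ = 306.5/28.66 = 10.6943 min; τ₂ = 523.4/28.66 = 18.2624 min.
Solving the cascade with C₁(0)=C₂(0)=0 gives C₂(t) = C_in[1 − (τ₁ e^(−t/τ₁) − τ₂ e^(−t/τ₂))/(τ₁ − τ₂)].
At t = 12.21: e^(−t/τ₁) = 0.319268, e^(−t/τ₂) = 0.512432.
C₂ = 4.299·[1 − (10.6943·0.319268 − 18.2624·0.512432)/(-7.56804)] = 4.299·0.214609 = 0.922605 mol/L.

0.9226 mol/L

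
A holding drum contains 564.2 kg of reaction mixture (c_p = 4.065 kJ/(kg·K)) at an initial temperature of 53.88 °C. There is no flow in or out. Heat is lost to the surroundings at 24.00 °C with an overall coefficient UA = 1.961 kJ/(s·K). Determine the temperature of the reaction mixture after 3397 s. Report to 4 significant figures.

25.64 °C

Unsteady energy balance on the tank contents: M c_p dT/dt = −UA(T − T_amb).
dT/dt = (T_ss − T)/τ with T_ss = T_amb = 24.0000 °C, τ = M c_p/UA = 564.2·4.065/1.961 = 1169.54 s.
T approaches T_ss exponentially: T(t) = T_ss + (T₀ − T_ss) e^(−t/τ).
T(3397) = 24.0000 + (29.8800)·0.0547732 = 25.6366 °C.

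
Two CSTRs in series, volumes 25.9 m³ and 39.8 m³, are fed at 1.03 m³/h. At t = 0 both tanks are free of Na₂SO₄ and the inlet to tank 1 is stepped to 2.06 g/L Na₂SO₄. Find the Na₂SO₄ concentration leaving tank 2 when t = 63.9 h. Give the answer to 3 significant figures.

Species balance on tank i: dCᵢ/dt = (Cᵢ₋₁ − Cᵢ)/τᵢ with τᵢ = Vᵢ/Q.
τ₁ = 25.9/1.03 = 25.146 h; τ₂ = 39.8/1.03 = 38.641 h.
Solving the cascade with C₁(0)=C₂(0)=0 gives C₂(t) = C_in[1 − (τ₁ e^(−t/τ₁) − τ₂ e^(−t/τ₂))/(τ₁ − τ₂)].
At t = 63.9: e^(−t/τ₁) = 0.078772, e^(−t/τ₂) = 0.19134.
C₂ = 2.06·[1 − (25.146·0.078772 − 38.641·0.19134)/(-13.495)] = 2.06·0.59891 = 1.2337 g/L.

1.23 g/L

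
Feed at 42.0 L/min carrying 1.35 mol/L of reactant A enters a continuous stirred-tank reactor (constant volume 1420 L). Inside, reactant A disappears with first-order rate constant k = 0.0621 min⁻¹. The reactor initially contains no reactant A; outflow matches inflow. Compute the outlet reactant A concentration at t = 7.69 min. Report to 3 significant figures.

V dC/dt = Q(C_in − C) − k V C.
dC/dt = (Q/V) C_in − (Q/V + k) C; effective rate a = Q/V + k = 0.029577 + 0.0621 = 0.091677 min⁻¹.
C_ss = Q C_in/(Q + kV) = 0.43554 mol/L; C(t) = C_ss + (C₀ − C_ss) e^(−a t).
C(7.69) = 0.43554 + (-0.43554)·e^(−0.091677·7.69) = 0.43554 + (-0.43554)·0.49411 = 0.22034 mol/L.

0.220 mol/L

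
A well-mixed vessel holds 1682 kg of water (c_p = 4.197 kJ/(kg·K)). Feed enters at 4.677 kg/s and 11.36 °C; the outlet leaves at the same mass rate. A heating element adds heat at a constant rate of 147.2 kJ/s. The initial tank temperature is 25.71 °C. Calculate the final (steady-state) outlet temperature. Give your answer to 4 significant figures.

18.86 °C

Energy balance: M c_p dT/dt = ṁ c_p (T_in − T) + 147.2.
At steady state dT/dt = 0 ⇒ T_ss = T_in + Q̇/(ṁ c_p) = 11.36 + 147.2/(4.677·4.197) = 18.8590 °C.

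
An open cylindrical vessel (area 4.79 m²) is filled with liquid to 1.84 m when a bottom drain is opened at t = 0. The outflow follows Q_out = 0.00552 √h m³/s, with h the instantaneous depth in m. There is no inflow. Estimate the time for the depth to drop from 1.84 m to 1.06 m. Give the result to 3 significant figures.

With no inflow, A dh/dt = −0.00552 √h.
This is separable: 2 d(√h)/dt = −0.00552/A, so √h = √h₀ − (0.00552/(2A)) t.
t = 2A(√h₀ − √h)/0.00552 = 2·4.79·(√1.84 − √1.06)/0.00552
  = 9.5800 × (1.3565 − 1.0296) / 0.00552 = 567.34 s.

567 s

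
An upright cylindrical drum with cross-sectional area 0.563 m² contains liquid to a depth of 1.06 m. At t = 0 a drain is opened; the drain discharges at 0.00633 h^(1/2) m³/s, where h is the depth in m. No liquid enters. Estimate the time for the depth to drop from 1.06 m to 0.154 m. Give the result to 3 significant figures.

A dh/dt = −Q_out = −0.00633 √h.
This is separable: 2 d(√h)/dt = −0.00633/A, so √h = √h₀ − (0.00633/(2A)) t.
t = 2A(√h₀ − √h)/0.00633 = 2·0.563·(√1.06 − √0.154)/0.00633
  = 1.1260 × (1.0296 − 0.39243) / 0.00633 = 113.34 s.

113 s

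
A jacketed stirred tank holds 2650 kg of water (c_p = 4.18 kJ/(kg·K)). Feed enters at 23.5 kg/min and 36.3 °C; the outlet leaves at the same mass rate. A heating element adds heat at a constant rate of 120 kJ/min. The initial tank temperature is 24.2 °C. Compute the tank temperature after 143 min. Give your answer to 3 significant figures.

M c_p dT/dt = ṁ c_p (T_in − T) + Q̇.
Rearrange: dT/dt = (T_ss − T)/τ with τ = M/ṁ = 112.77 min and T_ss = T_in + Q̇/(ṁ c_p) = 37.522 °C.
Solution: T(t) = T_ss + (T₀ − T_ss) e^(−t/τ).
T(143) = 37.522 + (-13.322)·e^(−143/112.77) = 37.522 + (-13.322)·0.28136 = 33.773 °C.

33.8 °C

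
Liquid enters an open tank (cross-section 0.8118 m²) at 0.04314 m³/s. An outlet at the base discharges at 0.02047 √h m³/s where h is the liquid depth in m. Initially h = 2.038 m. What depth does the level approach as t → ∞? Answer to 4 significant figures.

Unsteady balance on liquid volume: A dh/dt = Q_in − 0.02047 √h. At steady state dh/dt = 0:
Q_in = 0.02047 √h_ss ⇒ √h_ss = 0.04314/0.02047 = 2.10747.
h_ss = 2.10747² = 4.44145 m. (Since h₀ = 2.038 m < h_ss, the level will rise toward this value.)

4.441 m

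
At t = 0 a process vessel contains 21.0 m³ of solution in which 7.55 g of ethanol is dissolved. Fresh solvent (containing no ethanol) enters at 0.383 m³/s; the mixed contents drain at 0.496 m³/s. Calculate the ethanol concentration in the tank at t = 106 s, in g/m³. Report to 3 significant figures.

0.0205 g/m³

Let m(t) be the amount of ethanol. Volume: V(t) = V₀ + (Q_in − Q_out) t = 21.0 − 0.11300 t; V(106) = 9.0220 m³.
Species balance (pure solvent in): dm/dt = −Q_out · m/V(t).
Separate: dm/m = −Q_out dt/V(t) ⇒ ln(m/m₀) = −(Q_out/(Q_in−Q_out)) ln(V/V₀).
m = m₀ (V₀/V)^(Q_out/(Q_in−Q_out)) = 7.55 × (21.0/9.0220)^(-4.3894) = 0.18510 g.
C = m/V = 0.18510/9.0220 = 0.020517 g/m³.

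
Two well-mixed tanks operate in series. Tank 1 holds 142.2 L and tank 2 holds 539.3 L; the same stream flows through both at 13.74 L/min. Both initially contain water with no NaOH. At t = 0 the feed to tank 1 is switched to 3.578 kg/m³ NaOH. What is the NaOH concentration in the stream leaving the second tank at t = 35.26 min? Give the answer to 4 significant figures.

Species balance on tank i: dCᵢ/dt = (Cᵢ₋₁ − Cᵢ)/τᵢ with τᵢ = Vᵢ/Q.
τ₁ = 142.2/13.74 = 10.3493 min; τ₂ = 539.3/13.74 = 39.2504 min.
Tank 1: C₁ = C_in(1 − e^(−t/τ₁)). Tank 2 (τ₁ ≠ τ₂): C₂ = C_in[1 − (τ₁ e^(−t/τ₁) − τ₂ e^(−t/τ₂))/(τ₁ − τ₂)].
At t = 35.26: e^(−t/τ₁) = 0.0331412, e^(−t/τ₂) = 0.407247.
C₂ = 3.578·[1 − (10.3493·0.0331412 − 39.2504·0.407247)/(-28.9010)] = 3.578·0.458787 = 1.64154 kg/m³.

1.642 kg/m³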